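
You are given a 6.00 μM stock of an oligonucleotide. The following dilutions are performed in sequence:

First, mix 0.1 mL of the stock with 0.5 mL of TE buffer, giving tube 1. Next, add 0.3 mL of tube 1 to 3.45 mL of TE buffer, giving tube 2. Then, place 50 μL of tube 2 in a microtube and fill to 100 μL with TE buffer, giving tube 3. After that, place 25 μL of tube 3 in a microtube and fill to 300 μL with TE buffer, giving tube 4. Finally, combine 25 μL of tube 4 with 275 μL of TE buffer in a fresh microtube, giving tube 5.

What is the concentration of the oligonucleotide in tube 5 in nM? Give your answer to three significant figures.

0.278 nM

Step 1: 0.1 mL + 0.5 mL = 0.6 mL total → factor 0.6/0.1 = 6
Step 2: 0.3 mL + 3.45 mL = 3.75 mL total → factor 3.75/0.3 = 12.5
Step 3: 50 μL brought to 100 μL → factor 100/50 = 2
Step 4: 25 μL brought to 300 μL → factor 300/25 = 12
Step 5: 25 μL + 275 μL = 300 μL total → factor 300/25 = 12
Overall dilution factor = 6 × 12.5 × 2 × 12 × 12 = 21600
Final = 6.00 μM / 21600 = 0.0002778 μM = 0.278 nM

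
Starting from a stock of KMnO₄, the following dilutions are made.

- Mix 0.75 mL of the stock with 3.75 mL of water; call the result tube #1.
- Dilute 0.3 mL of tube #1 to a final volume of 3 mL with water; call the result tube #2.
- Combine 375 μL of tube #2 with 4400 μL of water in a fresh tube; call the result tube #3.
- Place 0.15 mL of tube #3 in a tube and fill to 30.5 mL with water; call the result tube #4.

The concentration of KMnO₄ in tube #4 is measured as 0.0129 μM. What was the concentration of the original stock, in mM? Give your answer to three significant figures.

2.00 mM

Step 1: 0.75 mL + 3.75 mL = 4.5 mL total → factor 4.5/0.75 = 6
Step 2: 0.3 mL brought to 3 mL → factor 3/0.3 = 10
Step 3: 375 μL + 4400 μL = 4775 μL total → factor 4775/375 = 12.733
Step 4: 0.15 mL brought to 30.5 mL → factor 30.5/0.15 = 203.33
Overall dilution factor = 6 × 10 × 12.733 × 203.33 = 1.5535 × 10^5
Stock = 0.0129 μM × 1.5535 × 10^5 = 2004 μM = 2.00 mM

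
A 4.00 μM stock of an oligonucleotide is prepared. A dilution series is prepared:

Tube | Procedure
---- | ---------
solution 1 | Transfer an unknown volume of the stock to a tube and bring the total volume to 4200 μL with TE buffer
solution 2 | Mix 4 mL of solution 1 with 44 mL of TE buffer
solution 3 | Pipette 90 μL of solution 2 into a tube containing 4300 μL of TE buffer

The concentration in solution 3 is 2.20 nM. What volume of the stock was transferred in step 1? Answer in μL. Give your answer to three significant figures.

1.35 × 10^3 μL

Step 1: v brought to 4200 μL → factor = 4200 μL/v
Step 2: 4 mL + 44 mL = 48 mL total → factor 48/4 = 12
Step 3: 90 μL + 4300 μL = 4390 μL total → factor 4390/90 = 48.778
Product of known-step factors = 585.33
Overall factor = 4.00 μM / (2.20 nM) = 1818.2
Step-1 factor = 1818.2 / 585.33 = 3.1062
v = 4200 μL / 3.1062 = 1.35 × 10^3 μL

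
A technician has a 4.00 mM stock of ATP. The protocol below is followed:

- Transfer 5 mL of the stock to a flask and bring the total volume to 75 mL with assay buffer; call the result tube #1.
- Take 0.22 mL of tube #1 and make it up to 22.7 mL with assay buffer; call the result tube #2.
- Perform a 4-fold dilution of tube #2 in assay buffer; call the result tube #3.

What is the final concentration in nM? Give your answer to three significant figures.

Step 1: 5 mL brought to 75 mL → factor 75/5 = 15
Step 2: 0.22 mL brought to 22.7 mL → factor 22.7/0.22 = 103.18
Step 3: 4-fold → factor 4
Overall dilution factor = 15 × 103.18 × 4 = 6190.9
Final = 4.00 mM / 6190.9 = 0.0006461 mM = 646 nM

646 nM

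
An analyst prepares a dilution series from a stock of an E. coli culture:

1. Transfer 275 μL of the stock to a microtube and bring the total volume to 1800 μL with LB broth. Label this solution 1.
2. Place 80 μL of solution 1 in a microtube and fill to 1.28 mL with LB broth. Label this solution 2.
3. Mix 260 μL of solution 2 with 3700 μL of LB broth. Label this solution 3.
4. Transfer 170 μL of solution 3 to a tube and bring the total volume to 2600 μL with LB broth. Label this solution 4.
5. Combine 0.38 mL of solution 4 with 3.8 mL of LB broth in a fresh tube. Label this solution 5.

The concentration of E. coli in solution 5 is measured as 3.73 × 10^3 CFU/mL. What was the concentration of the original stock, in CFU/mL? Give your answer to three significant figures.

Step 1: 275 μL brought to 1800 μL → factor 1800/275 = 6.5455
Step 2: 80 μL brought to 1.28 mL → factor 1280/80 = 16
Step 3: 260 μL + 3700 μL = 3960 μL total → factor 3960/260 = 15.231
Step 4: 170 μL brought to 2600 μL → factor 2600/170 = 15.294
Step 5: 0.38 mL + 3.8 mL = 4.18 mL total → factor 4.18/0.38 = 11
Overall dilution factor = 6.5455 × 16 × 15.231 × 15.294 × 11 = 2.6835 × 10^5
Stock = 3.73 × 10^3 CFU/mL × 2.6835 × 10^5 = 1.00 × 10^9 CFU/mL

1.00 × 10^9 CFU/mL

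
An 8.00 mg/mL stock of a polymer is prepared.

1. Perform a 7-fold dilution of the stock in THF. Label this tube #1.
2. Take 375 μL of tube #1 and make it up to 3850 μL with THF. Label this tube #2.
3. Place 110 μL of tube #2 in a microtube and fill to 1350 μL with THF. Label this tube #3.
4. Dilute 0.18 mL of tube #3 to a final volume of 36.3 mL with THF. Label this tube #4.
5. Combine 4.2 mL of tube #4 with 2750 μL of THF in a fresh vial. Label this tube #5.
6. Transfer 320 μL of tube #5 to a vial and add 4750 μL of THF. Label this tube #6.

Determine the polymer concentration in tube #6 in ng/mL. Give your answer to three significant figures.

Step 1: 7-fold → factor 7
Step 2: 375 μL brought to 3850 μL → factor 3850/375 = 10.267
Step 3: 110 μL brought to 1350 μL → factor 1350/110 = 12.273
Step 4: 0.18 mL brought to 36.3 mL → factor 36.3/0.18 = 201.67
Step 5: 4.2 mL + 2750 μL = 6.95 mL total → factor 6.95/4.2 = 1.6548
Step 6: 320 μL + 4750 μL = 5070 μL total → factor 5070/320 = 15.844
Overall dilution factor = 7 × 10.267 × 12.273 × 201.67 × 1.6548 × 15.844 = 4.6633 × 10^6
Final = 8.00 mg/mL / 4.6633 × 10^6 = 1.716 × 10^-6 mg/mL = 1.72 ng/mL

1.72 ng/mL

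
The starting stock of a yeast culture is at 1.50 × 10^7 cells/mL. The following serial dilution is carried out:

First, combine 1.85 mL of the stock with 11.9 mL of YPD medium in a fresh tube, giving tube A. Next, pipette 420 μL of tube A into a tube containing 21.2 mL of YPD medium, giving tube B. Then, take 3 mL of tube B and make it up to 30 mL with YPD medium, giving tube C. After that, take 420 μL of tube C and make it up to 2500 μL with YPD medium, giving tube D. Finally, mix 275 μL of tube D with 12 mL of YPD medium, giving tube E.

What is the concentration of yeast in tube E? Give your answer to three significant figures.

14.8 cells/mL

Step 1: 1.85 mL + 11.9 mL = 13.75 mL total → factor 13.75/1.85 = 7.4324
Step 2: 420 μL + 21.2 mL = 21620 μL total → factor 21620/420 = 51.476
Step 3: 3 mL brought to 30 mL → factor 30/3 = 10
Step 4: 420 μL brought to 2500 μL → factor 2500/420 = 5.9524
Step 5: 275 μL + 12 mL = 12275 μL total → factor 12275/275 = 44.636
Overall dilution factor = 7.4324 × 51.476 × 10 × 5.9524 × 44.636 = 1.0165 × 10^6
Final = 1.50 × 10^7 cells/mL / 1.0165 × 10^6 = 14.8 cells/mL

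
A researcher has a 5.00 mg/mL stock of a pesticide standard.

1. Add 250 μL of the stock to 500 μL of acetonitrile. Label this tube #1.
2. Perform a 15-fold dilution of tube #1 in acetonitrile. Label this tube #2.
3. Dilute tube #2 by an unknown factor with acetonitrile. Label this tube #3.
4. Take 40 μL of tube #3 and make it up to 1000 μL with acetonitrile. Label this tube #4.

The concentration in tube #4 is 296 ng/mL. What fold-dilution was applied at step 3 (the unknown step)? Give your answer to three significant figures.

Step 1: 250 μL + 500 μL = 750 μL total → factor 750/250 = 3
Step 2: 15-fold → factor 15
Step 3: unknown factor x
Step 4: 40 μL brought to 1000 μL → factor 1000/40 = 25
Product of known-step factors = 1125
Overall factor = 5.00 mg/mL / (296 ng/mL) = 16892
x = 16892 / 1125 = 15.0

15.0-fold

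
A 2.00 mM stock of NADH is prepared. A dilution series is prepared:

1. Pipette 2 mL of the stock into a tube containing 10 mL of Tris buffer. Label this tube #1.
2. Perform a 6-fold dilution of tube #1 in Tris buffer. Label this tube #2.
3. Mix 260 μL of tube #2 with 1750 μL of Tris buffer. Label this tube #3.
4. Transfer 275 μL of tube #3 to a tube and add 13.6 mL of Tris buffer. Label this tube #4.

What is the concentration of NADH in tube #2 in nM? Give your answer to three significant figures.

Step 1: 2 mL + 10 mL = 12 mL total → factor 12/2 = 6
Step 2: 6-fold → factor 6
Dilution factor through tube #2 = 6 × 6 = 36
[tube #2] = 2.00 mM / 36 = 0.05556 mM = 5.56 × 10^4 nM

5.56 × 10^4 nM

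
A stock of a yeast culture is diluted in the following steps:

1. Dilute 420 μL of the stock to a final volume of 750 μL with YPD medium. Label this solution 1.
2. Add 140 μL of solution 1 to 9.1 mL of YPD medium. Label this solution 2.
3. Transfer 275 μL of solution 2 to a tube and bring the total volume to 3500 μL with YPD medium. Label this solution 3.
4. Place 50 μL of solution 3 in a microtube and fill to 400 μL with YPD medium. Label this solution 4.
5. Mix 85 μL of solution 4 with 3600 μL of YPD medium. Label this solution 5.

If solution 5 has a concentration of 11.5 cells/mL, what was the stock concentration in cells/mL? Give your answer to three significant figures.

5.98 × 10^6 cells/mL

Step 1: 420 μL brought to 750 μL → factor 750/420 = 1.7857
Step 2: 140 μL + 9.1 mL = 9240 μL total → factor 9240/140 = 66
Step 3: 275 μL brought to 3500 μL → factor 3500/275 = 12.727
Step 4: 50 μL brought to 400 μL → factor 400/50 = 8
Step 5: 85 μL + 3600 μL = 3685 μL total → factor 3685/85 = 43.353
Overall dilution factor = 1.7857 × 66 × 12.727 × 8 × 43.353 = 5.2024 × 10^5
Stock = 11.5 cells/mL × 5.2024 × 10^5 = 5.98 × 10^6 cells/mL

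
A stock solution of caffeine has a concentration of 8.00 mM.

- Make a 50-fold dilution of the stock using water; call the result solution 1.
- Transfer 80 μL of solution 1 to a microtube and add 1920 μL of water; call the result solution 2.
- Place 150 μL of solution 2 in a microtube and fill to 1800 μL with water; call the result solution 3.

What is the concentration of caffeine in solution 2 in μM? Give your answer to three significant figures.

6.40 μM

Step 1: 50-fold → factor 50
Step 2: 80 μL + 1920 μL = 2000 μL total → factor 2000/80 = 25
Dilution factor through solution 2 = 50 × 25 = 1250
[solution 2] = 8.00 mM / 1250 = 0.006400 mM = 6.40 μM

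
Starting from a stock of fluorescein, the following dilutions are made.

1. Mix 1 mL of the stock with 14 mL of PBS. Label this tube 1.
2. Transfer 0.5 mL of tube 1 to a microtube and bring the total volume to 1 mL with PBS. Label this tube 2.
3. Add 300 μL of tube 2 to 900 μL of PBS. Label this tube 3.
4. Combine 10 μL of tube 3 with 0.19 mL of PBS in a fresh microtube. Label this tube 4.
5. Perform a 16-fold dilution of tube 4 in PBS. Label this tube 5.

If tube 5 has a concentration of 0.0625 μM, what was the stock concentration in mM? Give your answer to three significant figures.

Step 1: 1 mL + 14 mL = 15 mL total → factor 15/1 = 15
Step 2: 0.5 mL brought to 1 mL → factor 1/0.5 = 2
Step 3: 300 μL + 900 μL = 1200 μL total → factor 1200/300 = 4
Step 4: 10 μL + 0.19 mL = 200 μL total → factor 200/10 = 20
Step 5: 16-fold → factor 16
Overall dilution factor = 15 × 2 × 4 × 20 × 16 = 38400
Stock = 0.0625 μM × 38400 = 2400 μM = 2.40 mM

2.40 mM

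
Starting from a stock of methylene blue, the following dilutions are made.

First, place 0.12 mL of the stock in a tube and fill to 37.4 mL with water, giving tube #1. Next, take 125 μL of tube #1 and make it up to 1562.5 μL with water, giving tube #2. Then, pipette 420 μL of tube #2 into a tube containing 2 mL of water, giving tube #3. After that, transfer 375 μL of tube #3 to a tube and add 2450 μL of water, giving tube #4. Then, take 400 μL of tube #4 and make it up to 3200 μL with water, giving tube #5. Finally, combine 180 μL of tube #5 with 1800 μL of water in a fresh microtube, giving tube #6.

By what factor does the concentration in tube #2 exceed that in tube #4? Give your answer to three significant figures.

43.4

Step 1: 0.12 mL brought to 37.4 mL → factor 37.4/0.12 = 311.67
Step 2: 125 μL brought to 1562.5 μL → factor 1562.5/125 = 12.5
Step 3: 420 μL + 2 mL = 2420 μL total → factor 2420/420 = 5.7619
Step 4: 375 μL + 2450 μL = 2825 μL total → factor 2825/375 = 7.5333
Dilution factor to tube #2 = 3895.8; to tube #4 = 1.691 × 10^5
[tube #2]/[tube #4] = (factor to tube #4)/(factor to tube #2) = 1.691 × 10^5/3895.8 = 43.4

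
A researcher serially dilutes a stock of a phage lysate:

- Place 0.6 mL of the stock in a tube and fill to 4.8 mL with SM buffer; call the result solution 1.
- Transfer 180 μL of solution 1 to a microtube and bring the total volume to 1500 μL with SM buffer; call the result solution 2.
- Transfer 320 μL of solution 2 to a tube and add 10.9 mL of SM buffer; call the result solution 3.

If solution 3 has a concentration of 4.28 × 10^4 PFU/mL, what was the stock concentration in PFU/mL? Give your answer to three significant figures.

Step 1: 0.6 mL brought to 4.8 mL → factor 4.8/0.6 = 8
Step 2: 180 μL brought to 1500 μL → factor 1500/180 = 8.3333
Step 3: 320 μL + 10.9 mL = 11220 μL total → factor 11220/320 = 35.062
Overall dilution factor = 8 × 8.3333 × 35.062 = 2337.5
Stock = 4.28 × 10^4 PFU/mL × 2337.5 = 1.00 × 10^8 PFU/mL

1.00 × 10^8 PFU/mL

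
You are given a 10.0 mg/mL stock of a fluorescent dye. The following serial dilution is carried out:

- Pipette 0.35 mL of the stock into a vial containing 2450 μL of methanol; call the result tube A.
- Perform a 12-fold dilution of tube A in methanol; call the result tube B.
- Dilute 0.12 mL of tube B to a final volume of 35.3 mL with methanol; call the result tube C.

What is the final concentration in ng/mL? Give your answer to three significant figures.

Step 1: 0.35 mL + 2450 μL = 2.8 mL total → factor 2.8/0.35 = 8
Step 2: 12-fold → factor 12
Step 3: 0.12 mL brought to 35.3 mL → factor 35.3/0.12 = 294.17
Overall dilution factor = 8 × 12 × 294.17 = 28240
Final = 10.0 mg/mL / 28240 = 0.0003541 mg/mL = 354 ng/mL

354 ng/mL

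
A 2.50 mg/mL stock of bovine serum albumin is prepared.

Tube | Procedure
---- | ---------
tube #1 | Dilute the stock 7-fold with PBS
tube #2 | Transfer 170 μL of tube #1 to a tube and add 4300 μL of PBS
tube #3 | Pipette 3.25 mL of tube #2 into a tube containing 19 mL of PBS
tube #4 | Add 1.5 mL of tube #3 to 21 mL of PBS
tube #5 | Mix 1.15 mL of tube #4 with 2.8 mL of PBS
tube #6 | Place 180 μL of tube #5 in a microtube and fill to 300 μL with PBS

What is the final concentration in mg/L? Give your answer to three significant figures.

0.0231 mg/L

Step 1: 7-fold → factor 7
Step 2: 170 μL + 4300 μL = 4470 μL total → factor 4470/170 = 26.294
Step 3: 3.25 mL + 19 mL = 22.25 mL total → factor 22.25/3.25 = 6.8462
Step 4: 1.5 mL + 21 mL = 22.5 mL total → factor 22.5/1.5 = 15
Step 5: 1.15 mL + 2.8 mL = 3.95 mL total → factor 3.95/1.15 = 3.4348
Step 6: 180 μL brought to 300 μL → factor 300/180 = 1.6667
Overall dilution factor = 7 × 26.294 × 6.8462 × 15 × 3.4348 × 1.6667 = 1.082 × 10^5
Final = 2.50 mg/mL / 1.082 × 10^5 = 2.310 × 10^-5 mg/mL = 0.0231 mg/L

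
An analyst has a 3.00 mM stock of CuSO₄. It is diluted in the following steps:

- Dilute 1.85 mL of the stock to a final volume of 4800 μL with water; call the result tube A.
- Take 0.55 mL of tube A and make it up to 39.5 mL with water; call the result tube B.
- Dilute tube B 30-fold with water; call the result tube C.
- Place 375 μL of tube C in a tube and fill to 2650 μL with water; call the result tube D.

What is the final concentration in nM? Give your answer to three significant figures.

75.9 nM

Step 1: 1.85 mL brought to 4800 μL → factor 4.8/1.85 = 2.5946
Step 2: 0.55 mL brought to 39.5 mL → factor 39.5/0.55 = 71.818
Step 3: 30-fold → factor 30
Step 4: 375 μL brought to 2650 μL → factor 2650/375 = 7.0667
Overall dilution factor = 2.5946 × 71.818 × 30 × 7.0667 = 39504
Final = 3.00 mM / 39504 = 7.594 × 10^-5 mM = 75.9 nM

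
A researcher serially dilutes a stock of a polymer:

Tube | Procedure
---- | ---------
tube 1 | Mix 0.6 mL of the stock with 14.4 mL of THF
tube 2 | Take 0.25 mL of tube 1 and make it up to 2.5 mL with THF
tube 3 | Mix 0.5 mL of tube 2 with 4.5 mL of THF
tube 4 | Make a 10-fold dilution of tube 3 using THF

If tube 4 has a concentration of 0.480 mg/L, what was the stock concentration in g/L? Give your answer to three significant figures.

12.0 g/L

Step 1: 0.6 mL + 14.4 mL = 15 mL total → factor 15/0.6 = 25
Step 2: 0.25 mL brought to 2.5 mL → factor 2.5/0.25 = 10
Step 3: 0.5 mL + 4.5 mL = 5 mL total → factor 5/0.5 = 10
Step 4: 10-fold → factor 10
Overall dilution factor = 25 × 10 × 10 × 10 = 25000
Stock = 0.480 mg/L × 25000 = 1.200 × 10^4 mg/L = 12.0 g/L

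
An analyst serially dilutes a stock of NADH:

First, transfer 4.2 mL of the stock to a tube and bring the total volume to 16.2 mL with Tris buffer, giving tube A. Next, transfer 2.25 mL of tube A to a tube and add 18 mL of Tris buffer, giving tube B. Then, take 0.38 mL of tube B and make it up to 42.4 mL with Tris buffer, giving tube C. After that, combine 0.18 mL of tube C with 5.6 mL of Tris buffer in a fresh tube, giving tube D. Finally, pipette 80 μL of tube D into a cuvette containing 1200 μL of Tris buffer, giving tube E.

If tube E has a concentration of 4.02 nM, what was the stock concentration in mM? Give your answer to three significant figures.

8.00 mM

Step 1: 4.2 mL brought to 16.2 mL → factor 16.2/4.2 = 3.8571
Step 2: 2.25 mL + 18 mL = 20.25 mL total → factor 20.25/2.25 = 9
Step 3: 0.38 mL brought to 42.4 mL → factor 42.4/0.38 = 111.58
Step 4: 0.18 mL + 5.6 mL = 5.78 mL total → factor 5.78/0.18 = 32.111
Step 5: 80 μL + 1200 μL = 1280 μL total → factor 1280/80 = 16
Overall dilution factor = 3.8571 × 9 × 111.58 × 32.111 × 16 = 1.9901 × 10^6
Stock = 4.02 nM × 1.9901 × 10^6 = 8.000 × 10^6 nM = 8.00 mM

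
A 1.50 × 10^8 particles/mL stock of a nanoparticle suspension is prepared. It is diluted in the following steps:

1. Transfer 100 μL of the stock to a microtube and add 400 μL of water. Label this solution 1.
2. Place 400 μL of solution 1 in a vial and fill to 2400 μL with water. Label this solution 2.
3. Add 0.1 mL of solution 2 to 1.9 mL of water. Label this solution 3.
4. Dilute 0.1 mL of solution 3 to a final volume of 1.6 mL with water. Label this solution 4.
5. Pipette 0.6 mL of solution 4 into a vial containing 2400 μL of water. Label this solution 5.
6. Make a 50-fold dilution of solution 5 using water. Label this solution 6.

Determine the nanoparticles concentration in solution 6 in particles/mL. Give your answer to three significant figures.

Step 1: 100 μL + 400 μL = 500 μL total → factor 500/100 = 5
Step 2: 400 μL brought to 2400 μL → factor 2400/400 = 6
Step 3: 0.1 mL + 1.9 mL = 2 mL total → factor 2/0.1 = 20
Step 4: 0.1 mL brought to 1.6 mL → factor 1.6/0.1 = 16
Step 5: 0.6 mL + 2400 μL = 3 mL total → factor 3/0.6 = 5
Step 6: 50-fold → factor 50
Overall dilution factor = 5 × 6 × 20 × 16 × 5 × 50 = 2.4 × 10^6
Final = 1.50 × 10^8 particles/mL / 2.4 × 10^6 = 62.5 particles/mL

62.5 particles/mL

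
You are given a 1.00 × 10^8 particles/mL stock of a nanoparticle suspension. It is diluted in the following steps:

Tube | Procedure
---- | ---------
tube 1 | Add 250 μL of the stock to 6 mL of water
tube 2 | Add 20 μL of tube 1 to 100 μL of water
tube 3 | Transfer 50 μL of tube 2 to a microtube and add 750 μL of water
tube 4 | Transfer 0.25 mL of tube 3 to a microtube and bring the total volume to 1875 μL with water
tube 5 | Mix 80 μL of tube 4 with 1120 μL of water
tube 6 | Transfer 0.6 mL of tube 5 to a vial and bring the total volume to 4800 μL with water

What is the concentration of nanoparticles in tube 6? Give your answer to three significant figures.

Step 1: 250 μL + 6 mL = 6250 μL total → factor 6250/250 = 25
Step 2: 20 μL + 100 μL = 120 μL total → factor 120/20 = 6
Step 3: 50 μL + 750 μL = 800 μL total → factor 800/50 = 16
Step 4: 0.25 mL brought to 1875 μL → factor 1.875/0.25 = 7.5
Step 5: 80 μL + 1120 μL = 1200 μL total → factor 1200/80 = 15
Step 6: 0.6 mL brought to 4800 μL → factor 4.8/0.6 = 8
Overall dilution factor = 25 × 6 × 16 × 7.5 × 15 × 8 = 2.16 × 10^6
Final = 1.00 × 10^8 particles/mL / 2.16 × 10^6 = 46.3 particles/mL

46.3 particles/mL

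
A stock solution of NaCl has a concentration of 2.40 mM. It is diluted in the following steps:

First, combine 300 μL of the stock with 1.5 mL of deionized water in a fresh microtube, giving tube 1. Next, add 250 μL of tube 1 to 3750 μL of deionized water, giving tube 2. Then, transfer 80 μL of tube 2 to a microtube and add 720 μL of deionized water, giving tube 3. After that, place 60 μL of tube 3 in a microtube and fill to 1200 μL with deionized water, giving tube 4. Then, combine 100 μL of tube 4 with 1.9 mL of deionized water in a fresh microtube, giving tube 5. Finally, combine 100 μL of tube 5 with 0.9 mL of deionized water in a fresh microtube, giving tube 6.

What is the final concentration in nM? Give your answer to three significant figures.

0.625 nM

Step 1: 300 μL + 1.5 mL = 1800 μL total → factor 1800/300 = 6
Step 2: 250 μL + 3750 μL = 4000 μL total → factor 4000/250 = 16
Step 3: 80 μL + 720 μL = 800 μL total → factor 800/80 = 10
Step 4: 60 μL brought to 1200 μL → factor 1200/60 = 20
Step 5: 100 μL + 1.9 mL = 2000 μL total → factor 2000/100 = 20
Step 6: 100 μL + 0.9 mL = 1000 μL total → factor 1000/100 = 10
Overall dilution factor = 6 × 16 × 10 × 20 × 20 × 10 = 3.84 × 10^6
Final = 2.40 mM / 3.84 × 10^6 = 6.250 × 10^-7 mM = 0.625 nM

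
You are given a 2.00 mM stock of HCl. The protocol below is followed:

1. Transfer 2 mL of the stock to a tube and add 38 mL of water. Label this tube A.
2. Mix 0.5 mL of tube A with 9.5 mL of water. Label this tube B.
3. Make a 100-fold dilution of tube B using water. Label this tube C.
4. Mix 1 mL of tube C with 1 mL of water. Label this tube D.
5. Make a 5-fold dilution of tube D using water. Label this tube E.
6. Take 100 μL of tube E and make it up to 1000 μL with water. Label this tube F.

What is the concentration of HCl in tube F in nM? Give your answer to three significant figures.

Step 1: 2 mL + 38 mL = 40 mL total → factor 40/2 = 20
Step 2: 0.5 mL + 9.5 mL = 10 mL total → factor 10/0.5 = 20
Step 3: 100-fold → factor 100
Step 4: 1 mL + 1 mL = 2 mL total → factor 2/1 = 2
Step 5: 5-fold → factor 5
Step 6: 100 μL brought to 1000 μL → factor 1000/100 = 10
Overall dilution factor = 20 × 20 × 100 × 2 × 5 × 10 = 4 × 10^6
Final = 2.00 mM / 4 × 10^6 = 5.000 × 10^-7 mM = 0.500 nM

0.500 nM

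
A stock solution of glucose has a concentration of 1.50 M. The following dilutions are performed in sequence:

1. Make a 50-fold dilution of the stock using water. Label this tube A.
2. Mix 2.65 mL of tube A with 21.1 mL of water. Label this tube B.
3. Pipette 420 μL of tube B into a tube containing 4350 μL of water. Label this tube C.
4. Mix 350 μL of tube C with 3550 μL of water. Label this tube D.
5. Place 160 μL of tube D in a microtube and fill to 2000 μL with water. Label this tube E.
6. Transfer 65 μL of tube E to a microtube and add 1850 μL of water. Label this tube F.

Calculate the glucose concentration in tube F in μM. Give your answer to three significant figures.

Step 1: 50-fold → factor 50
Step 2: 2.65 mL + 21.1 mL = 23.75 mL total → factor 23.75/2.65 = 8.9623
Step 3: 420 μL + 4350 μL = 4770 μL total → factor 4770/420 = 11.357
Step 4: 350 μL + 3550 μL = 3900 μL total → factor 3900/350 = 11.143
Step 5: 160 μL brought to 2000 μL → factor 2000/160 = 12.5
Step 6: 65 μL + 1850 μL = 1915 μL total → factor 1915/65 = 29.462
Dilution factor through tube F = 50 × 8.9623 × 11.357 × 11.143 × 12.5 × 29.462 = 2.0884 × 10^7
[tube F] = 1.50 M / 2.0884 × 10^7 = 7.182 × 10^-8 M = 0.0718 μM

0.0718 μM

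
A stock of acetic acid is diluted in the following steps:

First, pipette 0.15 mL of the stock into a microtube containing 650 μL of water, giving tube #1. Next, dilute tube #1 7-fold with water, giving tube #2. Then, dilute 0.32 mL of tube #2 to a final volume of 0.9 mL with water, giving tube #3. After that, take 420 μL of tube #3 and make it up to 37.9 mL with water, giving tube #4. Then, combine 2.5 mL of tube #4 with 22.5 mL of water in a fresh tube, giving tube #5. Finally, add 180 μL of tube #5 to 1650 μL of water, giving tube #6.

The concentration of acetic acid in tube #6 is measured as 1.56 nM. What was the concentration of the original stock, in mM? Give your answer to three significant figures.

1.50 mM

Step 1: 0.15 mL + 650 μL = 0.8 mL total → factor 0.8/0.15 = 5.3333
Step 2: 7-fold → factor 7
Step 3: 0.32 mL brought to 0.9 mL → factor 0.9/0.32 = 2.8125
Step 4: 420 μL brought to 37.9 mL → factor 37900/420 = 90.238
Step 5: 2.5 mL + 22.5 mL = 25 mL total → factor 25/2.5 = 10
Step 6: 180 μL + 1650 μL = 1830 μL total → factor 1830/180 = 10.167
Overall dilution factor = 5.3333 × 7 × 2.8125 × 90.238 × 10 × 10.167 = 9.6329 × 10^5
Stock = 1.56 nM × 9.6329 × 10^5 = 1.503 × 10^6 nM = 1.50 mM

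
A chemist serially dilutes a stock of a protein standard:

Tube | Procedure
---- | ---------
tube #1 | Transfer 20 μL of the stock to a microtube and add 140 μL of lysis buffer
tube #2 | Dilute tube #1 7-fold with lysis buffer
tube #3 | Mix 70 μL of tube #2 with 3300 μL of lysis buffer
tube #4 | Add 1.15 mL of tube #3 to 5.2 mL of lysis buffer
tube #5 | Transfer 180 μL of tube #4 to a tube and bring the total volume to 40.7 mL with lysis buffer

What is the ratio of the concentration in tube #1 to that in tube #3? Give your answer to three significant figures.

Step 1: 20 μL + 140 μL = 160 μL total → factor 160/20 = 8
Step 2: 7-fold → factor 7
Step 3: 70 μL + 3300 μL = 3370 μL total → factor 3370/70 = 48.143
Dilution factor to tube #1 = 8; to tube #3 = 2696
[tube #1]/[tube #3] = (factor to tube #3)/(factor to tube #1) = 2696/8 = 337

337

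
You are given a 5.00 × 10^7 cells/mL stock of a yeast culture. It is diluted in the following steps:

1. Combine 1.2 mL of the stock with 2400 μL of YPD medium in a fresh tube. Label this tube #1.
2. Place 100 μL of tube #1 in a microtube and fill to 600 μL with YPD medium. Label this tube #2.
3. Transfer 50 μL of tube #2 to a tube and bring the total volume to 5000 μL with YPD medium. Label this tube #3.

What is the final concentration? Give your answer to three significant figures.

Step 1: 1.2 mL + 2400 μL = 3.6 mL total → factor 3.6/1.2 = 3
Step 2: 100 μL brought to 600 μL → factor 600/100 = 6
Step 3: 50 μL brought to 5000 μL → factor 5000/50 = 100
Overall dilution factor = 3 × 6 × 100 = 1800
Final = 5.00 × 10^7 cells/mL / 1800 = 2.78 × 10^4 cells/mL

2.78 × 10^4 cells/mL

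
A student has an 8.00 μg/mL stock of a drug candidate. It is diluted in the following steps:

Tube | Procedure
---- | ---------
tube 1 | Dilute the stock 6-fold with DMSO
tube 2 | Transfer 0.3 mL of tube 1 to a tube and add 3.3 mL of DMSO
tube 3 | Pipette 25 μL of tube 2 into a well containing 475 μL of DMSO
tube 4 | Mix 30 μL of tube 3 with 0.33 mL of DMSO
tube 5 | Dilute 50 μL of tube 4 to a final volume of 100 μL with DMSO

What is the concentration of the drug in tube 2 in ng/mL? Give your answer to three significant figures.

Step 1: 6-fold → factor 6
Step 2: 0.3 mL + 3.3 mL = 3.6 mL total → factor 3.6/0.3 = 12
Dilution factor through tube 2 = 6 × 12 = 72
[tube 2] = 8.00 μg/mL / 72 = 0.1111 μg/mL = 111 ng/mL

111 ng/mL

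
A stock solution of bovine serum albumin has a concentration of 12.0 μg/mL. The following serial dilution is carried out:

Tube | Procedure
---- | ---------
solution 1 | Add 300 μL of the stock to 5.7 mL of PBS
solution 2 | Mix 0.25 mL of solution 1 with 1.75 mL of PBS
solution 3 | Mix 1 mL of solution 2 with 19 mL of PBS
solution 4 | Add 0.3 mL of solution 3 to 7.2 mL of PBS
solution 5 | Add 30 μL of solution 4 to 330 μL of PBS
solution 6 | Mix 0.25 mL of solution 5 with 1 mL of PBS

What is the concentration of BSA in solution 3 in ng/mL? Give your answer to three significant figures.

Step 1: 300 μL + 5.7 mL = 6000 μL total → factor 6000/300 = 20
Step 2: 0.25 mL + 1.75 mL = 2 mL total → factor 2/0.25 = 8
Step 3: 1 mL + 19 mL = 20 mL total → factor 20/1 = 20
Dilution factor through solution 3 = 20 × 8 × 20 = 3200
[solution 3] = 12.0 μg/mL / 3200 = 0.003750 μg/mL = 3.75 ng/mL

3.75 ng/mL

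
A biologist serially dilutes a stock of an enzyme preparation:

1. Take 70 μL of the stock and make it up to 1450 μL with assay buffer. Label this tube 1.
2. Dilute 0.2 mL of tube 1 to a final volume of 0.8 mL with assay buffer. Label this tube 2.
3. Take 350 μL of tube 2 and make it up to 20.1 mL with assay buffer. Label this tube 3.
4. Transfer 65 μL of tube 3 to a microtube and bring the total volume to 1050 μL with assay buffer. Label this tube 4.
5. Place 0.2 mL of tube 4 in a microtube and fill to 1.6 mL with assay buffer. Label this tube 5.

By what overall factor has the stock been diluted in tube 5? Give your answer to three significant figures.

Step 1: 70 μL brought to 1450 μL → factor 1450/70 = 20.714
Step 2: 0.2 mL brought to 0.8 mL → factor 0.8/0.2 = 4
Step 3: 350 μL brought to 20.1 mL → factor 20100/350 = 57.429
Step 4: 65 μL brought to 1050 μL → factor 1050/65 = 16.154
Step 5: 0.2 mL brought to 1.6 mL → factor 1.6/0.2 = 8
Overall dilution factor = 20.714 × 4 × 57.429 × 16.154 × 8 = 6.1493 × 10^5

6.15 × 10^5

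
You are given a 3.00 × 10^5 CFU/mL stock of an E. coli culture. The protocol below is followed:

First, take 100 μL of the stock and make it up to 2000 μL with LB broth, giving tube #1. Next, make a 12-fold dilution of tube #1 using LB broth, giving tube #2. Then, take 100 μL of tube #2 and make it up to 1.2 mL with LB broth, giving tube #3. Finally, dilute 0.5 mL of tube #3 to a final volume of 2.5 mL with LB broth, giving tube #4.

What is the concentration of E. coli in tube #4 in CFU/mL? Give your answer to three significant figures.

20.8 CFU/mL

Step 1: 100 μL brought to 2000 μL → factor 2000/100 = 20
Step 2: 12-fold → factor 12
Step 3: 100 μL brought to 1.2 mL → factor 1200/100 = 12
Step 4: 0.5 mL brought to 2.5 mL → factor 2.5/0.5 = 5
Overall dilution factor = 20 × 12 × 12 × 5 = 14400
Final = 3.00 × 10^5 CFU/mL / 14400 = 20.8 CFU/mL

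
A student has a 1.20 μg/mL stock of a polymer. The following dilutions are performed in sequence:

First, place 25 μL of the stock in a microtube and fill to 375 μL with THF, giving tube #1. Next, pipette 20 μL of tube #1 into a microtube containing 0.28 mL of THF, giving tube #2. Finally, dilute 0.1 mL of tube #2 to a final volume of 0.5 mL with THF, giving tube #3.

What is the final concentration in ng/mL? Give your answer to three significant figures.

Step 1: 25 μL brought to 375 μL → factor 375/25 = 15
Step 2: 20 μL + 0.28 mL = 300 μL total → factor 300/20 = 15
Step 3: 0.1 mL brought to 0.5 mL → factor 0.5/0.1 = 5
Overall dilution factor = 15 × 15 × 5 = 1125
Final = 1.20 μg/mL / 1125 = 0.001067 μg/mL = 1.07 ng/mL

1.07 ng/mL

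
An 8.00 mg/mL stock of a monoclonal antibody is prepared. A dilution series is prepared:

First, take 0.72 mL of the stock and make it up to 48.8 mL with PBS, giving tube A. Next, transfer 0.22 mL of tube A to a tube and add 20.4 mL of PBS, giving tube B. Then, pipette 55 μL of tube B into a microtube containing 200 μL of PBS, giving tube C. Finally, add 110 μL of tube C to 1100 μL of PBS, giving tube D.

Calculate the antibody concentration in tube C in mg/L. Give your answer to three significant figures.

0.272 mg/L

Step 1: 0.72 mL brought to 48.8 mL → factor 48.8/0.72 = 67.778
Step 2: 0.22 mL + 20.4 mL = 20.62 mL total → factor 20.62/0.22 = 93.727
Step 3: 55 μL + 200 μL = 255 μL total → factor 255/55 = 4.6364
Dilution factor through tube C = 67.778 × 93.727 × 4.6364 = 29453
[tube C] = 8.00 mg/mL / 29453 = 0.0002716 mg/mL = 0.272 mg/L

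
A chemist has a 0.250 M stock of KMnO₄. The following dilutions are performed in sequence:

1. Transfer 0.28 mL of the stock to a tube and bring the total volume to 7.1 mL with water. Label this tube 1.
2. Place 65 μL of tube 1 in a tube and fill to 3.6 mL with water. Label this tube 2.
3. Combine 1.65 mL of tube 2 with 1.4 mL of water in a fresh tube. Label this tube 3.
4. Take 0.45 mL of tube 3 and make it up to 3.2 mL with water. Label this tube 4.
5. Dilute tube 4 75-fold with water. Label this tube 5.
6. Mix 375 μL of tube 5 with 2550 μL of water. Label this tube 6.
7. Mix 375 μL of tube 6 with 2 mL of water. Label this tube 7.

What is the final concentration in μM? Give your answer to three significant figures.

0.00366 μM

Step 1: 0.28 mL brought to 7.1 mL → factor 7.1/0.28 = 25.357
Step 2: 65 μL brought to 3.6 mL → factor 3600/65 = 55.385
Step 3: 1.65 mL + 1.4 mL = 3.05 mL total → factor 3.05/1.65 = 1.8485
Step 4: 0.45 mL brought to 3.2 mL → factor 3.2/0.45 = 7.1111
Step 5: 75-fold → factor 75
Step 6: 375 μL + 2550 μL = 2925 μL total → factor 2925/375 = 7.8
Step 7: 375 μL + 2 mL = 2375 μL total → factor 2375/375 = 6.3333
Overall dilution factor = 25.357 × 55.385 × 1.8485 × 7.1111 × 75 × 7.8 × 6.3333 = 6.8396 × 10^7
Final = 0.250 M / 6.8396 × 10^7 = 3.655 × 10^-9 M = 0.00366 μM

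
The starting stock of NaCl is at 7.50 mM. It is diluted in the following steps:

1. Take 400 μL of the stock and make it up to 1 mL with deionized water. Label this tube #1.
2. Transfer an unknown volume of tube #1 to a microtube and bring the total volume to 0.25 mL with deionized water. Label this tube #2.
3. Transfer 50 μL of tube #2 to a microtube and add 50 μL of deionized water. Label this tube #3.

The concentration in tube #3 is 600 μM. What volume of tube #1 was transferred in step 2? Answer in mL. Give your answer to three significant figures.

0.100 mL

Step 1: 400 μL brought to 1 mL → factor 1000/400 = 2.5
Step 2: v brought to 0.25 mL → factor = 0.25 mL/v
Step 3: 50 μL + 50 μL = 100 μL total → factor 100/50 = 2
Product of known-step factors = 5
Overall factor = 7.50 mM / (600 μM) = 12.5
Step-2 factor = 12.5 / 5 = 2.5
v = 0.25 mL / 2.5 = 0.100 mL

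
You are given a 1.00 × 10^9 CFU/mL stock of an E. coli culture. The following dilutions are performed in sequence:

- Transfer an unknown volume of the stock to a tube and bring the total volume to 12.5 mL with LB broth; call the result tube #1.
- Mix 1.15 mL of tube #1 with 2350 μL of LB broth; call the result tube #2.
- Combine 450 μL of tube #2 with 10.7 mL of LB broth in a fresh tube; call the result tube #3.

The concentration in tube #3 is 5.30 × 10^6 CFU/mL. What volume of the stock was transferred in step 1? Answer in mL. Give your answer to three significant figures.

Step 1: v brought to 12.5 mL → factor = 12.5 mL/v
Step 2: 1.15 mL + 2350 μL = 3.5 mL total → factor 3.5/1.15 = 3.0435
Step 3: 450 μL + 10.7 mL = 11150 μL total → factor 11150/450 = 24.778
Product of known-step factors = 75.411
Overall factor = 1.00 × 10^9 CFU/mL / (5.30 × 10^6 CFU/mL) = 188.68
Step-1 factor = 188.68 / 75.411 = 2.502
v = 12.5 mL / 2.502 = 5.00 mL

5.00 mL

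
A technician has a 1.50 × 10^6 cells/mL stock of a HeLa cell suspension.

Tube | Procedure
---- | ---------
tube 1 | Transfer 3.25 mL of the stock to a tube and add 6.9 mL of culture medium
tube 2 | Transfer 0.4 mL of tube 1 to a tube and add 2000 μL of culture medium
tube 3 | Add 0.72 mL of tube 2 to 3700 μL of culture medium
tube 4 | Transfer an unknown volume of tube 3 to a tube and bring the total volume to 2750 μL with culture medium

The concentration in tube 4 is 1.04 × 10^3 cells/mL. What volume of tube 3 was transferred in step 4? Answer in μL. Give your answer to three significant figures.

Step 1: 3.25 mL + 6.9 mL = 10.15 mL total → factor 10.15/3.25 = 3.1231
Step 2: 0.4 mL + 2000 μL = 2.4 mL total → factor 2.4/0.4 = 6
Step 3: 0.72 mL + 3700 μL = 4.42 mL total → factor 4.42/0.72 = 6.1389
Step 4: v brought to 2750 μL → factor = 2750 μL/v
Product of known-step factors = 115.03
Overall factor = 1.50 × 10^6 cells/mL / (1.04 × 10^3 cells/mL) = 1442.3
Step-4 factor = 1442.3 / 115.03 = 12.538
v = 2750 μL / 12.538 = 219 μL

219 μL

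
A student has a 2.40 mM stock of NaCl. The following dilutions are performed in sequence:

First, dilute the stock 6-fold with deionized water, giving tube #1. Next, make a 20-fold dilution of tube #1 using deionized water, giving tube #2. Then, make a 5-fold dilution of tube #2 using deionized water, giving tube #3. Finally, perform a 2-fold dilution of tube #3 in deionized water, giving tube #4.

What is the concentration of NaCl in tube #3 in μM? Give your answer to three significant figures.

Step 1: 6-fold → factor 6
Step 2: 20-fold → factor 20
Step 3: 5-fold → factor 5
Dilution factor through tube #3 = 6 × 20 × 5 = 600
[tube #3] = 2.40 mM / 600 = 0.004000 mM = 4.00 μM

4.00 μM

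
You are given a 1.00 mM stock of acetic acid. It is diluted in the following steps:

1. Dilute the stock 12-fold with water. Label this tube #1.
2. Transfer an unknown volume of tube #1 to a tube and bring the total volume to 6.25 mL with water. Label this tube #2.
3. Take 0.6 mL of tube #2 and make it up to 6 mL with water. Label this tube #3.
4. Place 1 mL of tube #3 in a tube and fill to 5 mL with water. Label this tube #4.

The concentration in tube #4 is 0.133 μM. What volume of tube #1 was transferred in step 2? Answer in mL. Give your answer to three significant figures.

0.499 mL

Step 1: 12-fold → factor 12
Step 2: v brought to 6.25 mL → factor = 6.25 mL/v
Step 3: 0.6 mL brought to 6 mL → factor 6/0.6 = 10
Step 4: 1 mL brought to 5 mL → factor 5/1 = 5
Product of known-step factors = 600
Overall factor = 1.00 mM / (0.133 μM) = 7518.8
Step-2 factor = 7518.8 / 600 = 12.531
v = 6.25 mL / 12.531 = 0.499 mL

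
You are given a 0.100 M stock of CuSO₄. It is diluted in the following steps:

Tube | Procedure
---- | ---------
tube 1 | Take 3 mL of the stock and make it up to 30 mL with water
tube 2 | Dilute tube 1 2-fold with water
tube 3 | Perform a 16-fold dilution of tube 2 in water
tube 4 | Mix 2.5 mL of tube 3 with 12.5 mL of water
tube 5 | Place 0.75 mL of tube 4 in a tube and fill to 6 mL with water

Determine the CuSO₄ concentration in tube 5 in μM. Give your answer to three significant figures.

6.51 μM

Step 1: 3 mL brought to 30 mL → factor 30/3 = 10
Step 2: 2-fold → factor 2
Step 3: 16-fold → factor 16
Step 4: 2.5 mL + 12.5 mL = 15 mL total → factor 15/2.5 = 6
Step 5: 0.75 mL brought to 6 mL → factor 6/0.75 = 8
Overall dilution factor = 10 × 2 × 16 × 6 × 8 = 15360
Final = 0.100 M / 15360 = 6.510 × 10^-6 M = 6.51 μM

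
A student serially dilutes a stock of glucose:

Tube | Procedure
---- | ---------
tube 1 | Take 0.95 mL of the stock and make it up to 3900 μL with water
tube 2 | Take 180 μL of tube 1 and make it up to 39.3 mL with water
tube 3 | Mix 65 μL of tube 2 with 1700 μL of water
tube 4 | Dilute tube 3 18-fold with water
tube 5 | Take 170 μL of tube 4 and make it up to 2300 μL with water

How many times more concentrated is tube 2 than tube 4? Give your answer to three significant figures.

Step 1: 0.95 mL brought to 3900 μL → factor 3.9/0.95 = 4.1053
Step 2: 180 μL brought to 39.3 mL → factor 39300/180 = 218.33
Step 3: 65 μL + 1700 μL = 1765 μL total → factor 1765/65 = 27.154
Step 4: 18-fold → factor 18
Dilution factor to tube 2 = 896.32; to tube 4 = 4.3809 × 10^5
[tube 2]/[tube 4] = (factor to tube 4)/(factor to tube 2) = 4.3809 × 10^5/896.32 = 489

489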